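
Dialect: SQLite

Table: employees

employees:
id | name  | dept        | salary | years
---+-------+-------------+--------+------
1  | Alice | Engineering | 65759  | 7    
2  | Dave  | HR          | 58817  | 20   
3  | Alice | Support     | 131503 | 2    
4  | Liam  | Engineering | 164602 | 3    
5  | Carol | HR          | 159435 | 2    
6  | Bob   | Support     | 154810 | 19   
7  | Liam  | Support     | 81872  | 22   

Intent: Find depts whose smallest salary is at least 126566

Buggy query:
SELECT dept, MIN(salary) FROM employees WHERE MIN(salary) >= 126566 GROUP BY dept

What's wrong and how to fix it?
Bug: Aggregates like MIN are computed per group after WHERE runs

Fix: Use HAVING for the per-group MIN condition

Corrected query:
SELECT dept, MIN(salary) FROM employees GROUP BY dept HAVING MIN(salary) >= 126566

Result:
(no rows)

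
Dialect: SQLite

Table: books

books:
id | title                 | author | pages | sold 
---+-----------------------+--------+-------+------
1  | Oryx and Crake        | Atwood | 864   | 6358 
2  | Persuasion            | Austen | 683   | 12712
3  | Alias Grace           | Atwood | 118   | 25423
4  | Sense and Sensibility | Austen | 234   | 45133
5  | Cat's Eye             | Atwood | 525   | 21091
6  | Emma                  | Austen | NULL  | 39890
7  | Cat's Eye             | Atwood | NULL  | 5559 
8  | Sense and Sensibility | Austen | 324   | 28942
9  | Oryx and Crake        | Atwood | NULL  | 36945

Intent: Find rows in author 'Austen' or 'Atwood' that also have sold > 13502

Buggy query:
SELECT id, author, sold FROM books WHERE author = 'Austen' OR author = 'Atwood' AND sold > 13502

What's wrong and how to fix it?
Bug: Without parentheses, AND is evaluated before OR, so the sold filter only applies to the 'Atwood' branch

Fix: Add parentheses around the OR so the AND applies to both alternatives

Corrected query:
SELECT id, author, sold FROM books WHERE (author = 'Austen' OR author = 'Atwood') AND sold > 13502

Result:
id | author | sold 
---+--------+------
3  | Atwood | 25423
4  | Austen | 45133
5  | Atwood | 21091
6  | Austen | 39890
8  | Austen | 28942
9  | Atwood | 36945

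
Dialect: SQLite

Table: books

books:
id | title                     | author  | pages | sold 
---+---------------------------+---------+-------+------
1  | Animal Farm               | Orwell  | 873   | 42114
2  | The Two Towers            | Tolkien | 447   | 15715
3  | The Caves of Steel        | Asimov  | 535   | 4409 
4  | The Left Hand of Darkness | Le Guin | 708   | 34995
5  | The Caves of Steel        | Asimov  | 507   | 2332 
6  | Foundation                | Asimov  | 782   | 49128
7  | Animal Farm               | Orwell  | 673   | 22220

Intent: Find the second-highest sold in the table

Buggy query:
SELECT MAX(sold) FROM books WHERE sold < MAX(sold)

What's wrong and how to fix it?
Bug: MAX(sold) on the right of the comparison is an aggregate-in-WHERE error

Fix: Compute the overall MAX in a subquery, then take MAX of rows below it

Corrected query:
SELECT MAX(sold) FROM books WHERE sold < (SELECT MAX(sold) FROM books)

Result:
MAX(sold)
---------
42114    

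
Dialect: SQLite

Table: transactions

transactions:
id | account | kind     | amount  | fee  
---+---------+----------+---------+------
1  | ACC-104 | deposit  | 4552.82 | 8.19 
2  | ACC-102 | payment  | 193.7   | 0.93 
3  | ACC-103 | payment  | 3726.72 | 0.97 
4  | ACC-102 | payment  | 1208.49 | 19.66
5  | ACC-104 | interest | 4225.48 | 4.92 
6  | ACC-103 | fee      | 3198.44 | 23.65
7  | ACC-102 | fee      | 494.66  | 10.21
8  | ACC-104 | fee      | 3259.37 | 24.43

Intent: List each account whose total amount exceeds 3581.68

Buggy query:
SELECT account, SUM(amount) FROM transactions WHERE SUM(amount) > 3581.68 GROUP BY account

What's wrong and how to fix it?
Bug: WHERE runs before GROUP BY, so aggregates aren't available there

Fix: Move the aggregate condition to a HAVING clause

Corrected query:
SELECT account, SUM(amount) FROM transactions GROUP BY account HAVING SUM(amount) > 3581.68

Result:
account | SUM(amount)
--------+------------
ACC-103 | 6925.16    
ACC-104 | 12037.67   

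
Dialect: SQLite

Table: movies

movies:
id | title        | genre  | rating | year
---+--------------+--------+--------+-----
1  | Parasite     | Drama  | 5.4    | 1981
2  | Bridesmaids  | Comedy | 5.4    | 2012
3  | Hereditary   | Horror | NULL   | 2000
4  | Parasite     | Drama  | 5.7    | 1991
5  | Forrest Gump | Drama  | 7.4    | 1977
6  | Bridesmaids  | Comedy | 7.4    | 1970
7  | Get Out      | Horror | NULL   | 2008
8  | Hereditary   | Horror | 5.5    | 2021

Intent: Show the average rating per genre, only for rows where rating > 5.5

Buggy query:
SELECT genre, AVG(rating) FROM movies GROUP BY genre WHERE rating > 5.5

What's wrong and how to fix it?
Bug: WHERE cannot follow GROUP BY

Fix: Place WHERE between FROM and GROUP BY

Corrected query:
SELECT genre, AVG(rating) FROM movies WHERE rating > 5.5 GROUP BY genre

Result:
genre  | AVG(rating)
-------+------------
Comedy | 7.4        
Drama  | 6.55       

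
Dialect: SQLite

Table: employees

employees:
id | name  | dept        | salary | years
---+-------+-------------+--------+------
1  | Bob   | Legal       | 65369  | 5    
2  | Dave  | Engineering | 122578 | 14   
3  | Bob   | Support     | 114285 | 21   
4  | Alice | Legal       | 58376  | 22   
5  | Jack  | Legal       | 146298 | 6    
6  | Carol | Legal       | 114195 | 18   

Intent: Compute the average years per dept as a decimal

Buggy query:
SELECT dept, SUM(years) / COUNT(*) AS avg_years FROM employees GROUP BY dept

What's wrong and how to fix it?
Bug: SUM(years) and COUNT(*) are both integers; the division truncates the fractional part

Fix: Cast one side to REAL so the division keeps the fractional part

Corrected query:
SELECT dept, SUM(years) * 1.0 / COUNT(*) AS avg_years FROM employees GROUP BY dept

Result:
dept        | avg_years
------------+----------
Engineering | 14       
Legal       | 12.75    
Support     | 21       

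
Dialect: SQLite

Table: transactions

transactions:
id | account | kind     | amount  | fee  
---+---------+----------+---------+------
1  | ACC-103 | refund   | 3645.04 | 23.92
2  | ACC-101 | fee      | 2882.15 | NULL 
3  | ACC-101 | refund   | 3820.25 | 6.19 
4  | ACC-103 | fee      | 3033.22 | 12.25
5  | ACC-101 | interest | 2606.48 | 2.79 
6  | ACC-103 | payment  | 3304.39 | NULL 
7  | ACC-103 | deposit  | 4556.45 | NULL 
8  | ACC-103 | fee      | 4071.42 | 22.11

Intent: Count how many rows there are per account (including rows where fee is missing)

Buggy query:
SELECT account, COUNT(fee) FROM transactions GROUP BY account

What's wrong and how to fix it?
Bug: COUNT(column) counts non-NULL values only; rows with NULL fee aren't counted

Fix: Use COUNT(*) to count all rows regardless of NULL

Corrected query:
SELECT account, COUNT(*) FROM transactions GROUP BY account

Result:
account | COUNT(*)
--------+---------
ACC-101 | 3       
ACC-103 | 5       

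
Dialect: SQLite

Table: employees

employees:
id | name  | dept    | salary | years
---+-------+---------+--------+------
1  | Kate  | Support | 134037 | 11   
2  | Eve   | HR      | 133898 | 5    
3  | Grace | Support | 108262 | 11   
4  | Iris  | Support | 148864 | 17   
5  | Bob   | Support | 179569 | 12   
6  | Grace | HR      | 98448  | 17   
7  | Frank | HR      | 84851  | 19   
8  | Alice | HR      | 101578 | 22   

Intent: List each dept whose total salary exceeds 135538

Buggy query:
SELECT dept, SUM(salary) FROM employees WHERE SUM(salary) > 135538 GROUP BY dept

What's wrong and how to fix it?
Bug: Aggregate functions cannot appear in a WHERE clause

Fix: Move the aggregate condition to a HAVING clause

Corrected query:
SELECT dept, SUM(salary) FROM employees GROUP BY dept HAVING SUM(salary) > 135538

Result:
dept    | SUM(salary)
--------+------------
HR      | 418775     
Support | 570732     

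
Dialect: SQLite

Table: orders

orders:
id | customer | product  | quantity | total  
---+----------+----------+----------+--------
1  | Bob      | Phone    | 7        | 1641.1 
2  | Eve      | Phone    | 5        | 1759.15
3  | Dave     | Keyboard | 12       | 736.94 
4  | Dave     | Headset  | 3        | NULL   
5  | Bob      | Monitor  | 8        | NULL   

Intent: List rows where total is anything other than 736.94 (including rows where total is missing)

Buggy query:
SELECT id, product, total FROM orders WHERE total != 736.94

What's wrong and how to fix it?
Bug: 'total != 736.94' is unknown when total is NULL, so NULL rows are silently excluded

Fix: Handle NULL separately with IS NULL alongside the inequality

Corrected query:
SELECT id, product, total FROM orders WHERE total != 736.94 OR total IS NULL

Result:
id | product | total  
---+---------+--------
1  | Phone   | 1641.1 
2  | Phone   | 1759.15
4  | Headset | NULL   
5  | Monitor | NULL   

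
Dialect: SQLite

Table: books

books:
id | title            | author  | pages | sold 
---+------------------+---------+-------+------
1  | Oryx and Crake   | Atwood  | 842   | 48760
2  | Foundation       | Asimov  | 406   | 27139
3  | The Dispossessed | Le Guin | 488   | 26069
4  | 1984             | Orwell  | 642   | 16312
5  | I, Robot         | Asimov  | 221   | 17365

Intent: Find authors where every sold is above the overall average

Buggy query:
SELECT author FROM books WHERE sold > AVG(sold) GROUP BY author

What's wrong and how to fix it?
Bug: AVG() is an aggregate; it can't sit directly in WHERE

Fix: Compute the overall average in a scalar subquery and compare each group's MIN against it in HAVING

Corrected query:
SELECT author FROM books GROUP BY author HAVING MIN(sold) > (SELECT AVG(sold) FROM books)

Result:
author
------
Atwood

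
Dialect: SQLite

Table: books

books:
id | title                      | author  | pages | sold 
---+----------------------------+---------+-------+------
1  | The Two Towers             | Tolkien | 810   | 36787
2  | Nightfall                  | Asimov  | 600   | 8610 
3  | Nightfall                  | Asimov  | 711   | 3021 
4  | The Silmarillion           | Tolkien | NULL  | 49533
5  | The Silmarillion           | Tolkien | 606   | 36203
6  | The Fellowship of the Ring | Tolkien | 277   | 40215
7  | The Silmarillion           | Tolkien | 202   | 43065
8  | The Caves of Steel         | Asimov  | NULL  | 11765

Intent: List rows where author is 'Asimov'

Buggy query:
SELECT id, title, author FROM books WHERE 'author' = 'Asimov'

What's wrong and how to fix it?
Bug: Single quotes denote string literals in SQL; the column name is being compared as a constant string

Fix: Remove the quotes around the column name (or use double quotes for an identifier)

Corrected query:
SELECT id, title, author FROM books WHERE author = 'Asimov'

Result:
id | title              | author
---+--------------------+-------
2  | Nightfall          | Asimov
3  | Nightfall          | Asimov
8  | The Caves of Steel | Asimov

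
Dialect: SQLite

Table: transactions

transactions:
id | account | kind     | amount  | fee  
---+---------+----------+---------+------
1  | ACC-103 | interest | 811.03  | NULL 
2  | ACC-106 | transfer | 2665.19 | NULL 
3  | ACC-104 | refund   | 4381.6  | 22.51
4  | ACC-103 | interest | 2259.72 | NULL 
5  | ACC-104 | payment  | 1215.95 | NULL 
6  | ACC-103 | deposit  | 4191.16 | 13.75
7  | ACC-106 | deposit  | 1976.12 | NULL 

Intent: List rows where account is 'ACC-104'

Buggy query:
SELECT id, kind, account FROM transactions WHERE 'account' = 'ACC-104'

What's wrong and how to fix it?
Bug: 'account' in single quotes is a string literal, not the column; the comparison is literal-vs-literal and never true

Fix: Remove the quotes around the column name (or use double quotes for an identifier)

Corrected query:
SELECT id, kind, account FROM transactions WHERE account = 'ACC-104'

Result:
id | kind    | account
---+---------+--------
3  | refund  | ACC-104
5  | payment | ACC-104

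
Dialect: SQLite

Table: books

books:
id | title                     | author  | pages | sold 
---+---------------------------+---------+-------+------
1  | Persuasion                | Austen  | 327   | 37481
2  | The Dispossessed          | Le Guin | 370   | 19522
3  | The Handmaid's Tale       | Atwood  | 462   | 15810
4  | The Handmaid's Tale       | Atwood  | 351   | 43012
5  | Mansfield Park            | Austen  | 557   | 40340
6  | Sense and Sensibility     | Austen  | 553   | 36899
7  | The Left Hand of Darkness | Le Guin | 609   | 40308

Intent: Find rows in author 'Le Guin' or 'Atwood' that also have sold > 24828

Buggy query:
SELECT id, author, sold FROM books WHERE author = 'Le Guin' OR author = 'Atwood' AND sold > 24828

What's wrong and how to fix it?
Bug: AND binds tighter than OR, so this parses as author = 'Le Guin' OR (author = 'Atwood' AND sold > 24828)

Fix: Add parentheses around the OR so the AND applies to both alternatives

Corrected query:
SELECT id, author, sold FROM books WHERE (author = 'Le Guin' OR author = 'Atwood') AND sold > 24828

Result:
id | author  | sold 
---+---------+------
4  | Atwood  | 43012
7  | Le Guin | 40308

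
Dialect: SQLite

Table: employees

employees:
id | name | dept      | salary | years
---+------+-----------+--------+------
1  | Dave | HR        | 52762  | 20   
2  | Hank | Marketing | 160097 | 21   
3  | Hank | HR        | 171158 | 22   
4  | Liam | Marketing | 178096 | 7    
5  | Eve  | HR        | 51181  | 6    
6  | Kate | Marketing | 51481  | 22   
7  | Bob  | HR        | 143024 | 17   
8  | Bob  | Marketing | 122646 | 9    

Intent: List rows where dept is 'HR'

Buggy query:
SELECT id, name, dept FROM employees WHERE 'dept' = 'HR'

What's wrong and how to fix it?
Bug: 'dept' in single quotes is a string literal, not the column; the comparison is literal-vs-literal and never true

Fix: Reference the column as dept without single quotes

Corrected query:
SELECT id, name, dept FROM employees WHERE dept = 'HR'

Result:
id | name | dept
---+------+-----
1  | Dave | HR  
3  | Hank | HR  
5  | Eve  | HR  
7  | Bob  | HR  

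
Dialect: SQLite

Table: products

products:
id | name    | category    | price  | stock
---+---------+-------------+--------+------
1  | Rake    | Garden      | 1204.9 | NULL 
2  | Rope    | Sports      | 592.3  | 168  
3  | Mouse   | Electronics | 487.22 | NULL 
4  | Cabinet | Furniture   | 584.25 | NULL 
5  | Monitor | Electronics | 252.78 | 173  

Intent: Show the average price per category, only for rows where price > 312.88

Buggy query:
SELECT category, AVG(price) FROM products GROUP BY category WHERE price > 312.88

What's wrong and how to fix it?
Bug: WHERE cannot follow GROUP BY

Fix: Move the WHERE clause before GROUP BY

Corrected query:
SELECT category, AVG(price) FROM products WHERE price > 312.88 GROUP BY category

Result:
category    | AVG(price)
------------+-----------
Electronics | 487.22    
Furniture   | 584.25    
Garden      | 1204.9    
Sports      | 592.3     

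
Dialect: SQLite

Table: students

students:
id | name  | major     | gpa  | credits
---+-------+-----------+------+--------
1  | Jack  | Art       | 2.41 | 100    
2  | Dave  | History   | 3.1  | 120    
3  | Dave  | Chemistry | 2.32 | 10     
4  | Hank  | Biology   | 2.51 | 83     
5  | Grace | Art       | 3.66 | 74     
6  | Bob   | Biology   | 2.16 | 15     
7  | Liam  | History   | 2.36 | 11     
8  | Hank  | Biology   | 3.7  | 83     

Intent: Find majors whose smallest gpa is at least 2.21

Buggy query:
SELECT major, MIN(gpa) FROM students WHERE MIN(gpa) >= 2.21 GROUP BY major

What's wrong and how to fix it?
Bug: Aggregates like MIN are computed per group after WHERE runs

Fix: Replace WHERE with HAVING after the GROUP BY

Corrected query:
SELECT major, MIN(gpa) FROM students GROUP BY major HAVING MIN(gpa) >= 2.21

Result:
major     | MIN(gpa)
----------+---------
Art       | 2.41    
Chemistry | 2.32    
History   | 2.36    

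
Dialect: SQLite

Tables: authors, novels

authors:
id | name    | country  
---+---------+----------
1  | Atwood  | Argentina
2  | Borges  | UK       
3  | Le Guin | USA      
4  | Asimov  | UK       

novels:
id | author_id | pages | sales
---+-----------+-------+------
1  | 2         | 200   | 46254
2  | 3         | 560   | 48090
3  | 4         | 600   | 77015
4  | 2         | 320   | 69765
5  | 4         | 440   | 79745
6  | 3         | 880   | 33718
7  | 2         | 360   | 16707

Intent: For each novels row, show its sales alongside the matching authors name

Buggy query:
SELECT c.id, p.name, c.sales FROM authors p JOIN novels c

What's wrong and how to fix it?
Bug: Missing join condition: each novels row is matched to all authors rows instead of just its own

Fix: Add ON c.author_id = p.id to the JOIN

Corrected query:
SELECT c.id, p.name, c.sales FROM authors p JOIN novels c ON c.author_id = p.id

Result:
id | name    | sales
---+---------+------
1  | Borges  | 46254
2  | Le Guin | 48090
3  | Asimov  | 77015
4  | Borges  | 69765
5  | Asimov  | 79745
6  | Le Guin | 33718
7  | Borges  | 16707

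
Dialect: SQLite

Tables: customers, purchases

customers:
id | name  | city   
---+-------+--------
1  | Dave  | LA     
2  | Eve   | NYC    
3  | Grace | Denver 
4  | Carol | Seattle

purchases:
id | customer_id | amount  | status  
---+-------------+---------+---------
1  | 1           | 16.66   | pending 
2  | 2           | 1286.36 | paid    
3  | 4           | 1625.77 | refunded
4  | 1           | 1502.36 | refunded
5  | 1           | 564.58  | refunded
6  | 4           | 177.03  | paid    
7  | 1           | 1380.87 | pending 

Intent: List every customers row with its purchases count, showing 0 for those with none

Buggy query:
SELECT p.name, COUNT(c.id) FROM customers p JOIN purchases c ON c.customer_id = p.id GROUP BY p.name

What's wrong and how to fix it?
Bug: An inner join excludes parents with zero children

Fix: Use LEFT JOIN so parents without children still appear (COUNT(c.id) gives 0)

Corrected query:
SELECT p.name, COUNT(c.id) FROM customers p LEFT JOIN purchases c ON c.customer_id = p.id GROUP BY p.name

Result:
name  | COUNT(c.id)
------+------------
Carol | 2          
Dave  | 4          
Eve   | 1          
Grace | 0          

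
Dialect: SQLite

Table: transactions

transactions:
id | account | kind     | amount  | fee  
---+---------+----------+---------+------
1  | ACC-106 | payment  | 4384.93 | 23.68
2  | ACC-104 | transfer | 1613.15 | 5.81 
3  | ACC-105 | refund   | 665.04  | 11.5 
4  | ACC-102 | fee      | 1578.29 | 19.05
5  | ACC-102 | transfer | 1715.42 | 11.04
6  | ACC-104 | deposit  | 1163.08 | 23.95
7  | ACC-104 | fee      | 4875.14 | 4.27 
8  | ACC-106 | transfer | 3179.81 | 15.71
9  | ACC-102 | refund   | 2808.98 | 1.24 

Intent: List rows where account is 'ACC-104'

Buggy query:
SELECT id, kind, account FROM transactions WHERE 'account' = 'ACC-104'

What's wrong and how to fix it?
Bug: 'account' in single quotes is a string literal, not the column; the comparison is literal-vs-literal and never true

Fix: Reference the column as account without single quotes

Corrected query:
SELECT id, kind, account FROM transactions WHERE account = 'ACC-104'

Result:
id | kind     | account
---+----------+--------
2  | transfer | ACC-104
6  | deposit  | ACC-104
7  | fee      | ACC-104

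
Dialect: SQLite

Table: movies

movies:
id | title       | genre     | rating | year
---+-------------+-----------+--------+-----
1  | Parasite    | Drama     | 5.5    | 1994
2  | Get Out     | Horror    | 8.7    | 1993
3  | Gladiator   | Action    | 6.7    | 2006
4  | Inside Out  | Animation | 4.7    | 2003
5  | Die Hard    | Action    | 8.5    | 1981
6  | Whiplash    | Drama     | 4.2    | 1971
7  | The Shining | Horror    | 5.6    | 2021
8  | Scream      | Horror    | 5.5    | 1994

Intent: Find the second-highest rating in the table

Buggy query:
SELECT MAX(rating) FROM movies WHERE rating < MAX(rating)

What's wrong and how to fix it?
Bug: The inner MAX is an aggregate inside WHERE, which is not allowed

Fix: Compute the overall MAX in a subquery, then take MAX of rows below it

Corrected query:
SELECT MAX(rating) FROM movies WHERE rating < (SELECT MAX(rating) FROM movies)

Result:
MAX(rating)
-----------
8.5        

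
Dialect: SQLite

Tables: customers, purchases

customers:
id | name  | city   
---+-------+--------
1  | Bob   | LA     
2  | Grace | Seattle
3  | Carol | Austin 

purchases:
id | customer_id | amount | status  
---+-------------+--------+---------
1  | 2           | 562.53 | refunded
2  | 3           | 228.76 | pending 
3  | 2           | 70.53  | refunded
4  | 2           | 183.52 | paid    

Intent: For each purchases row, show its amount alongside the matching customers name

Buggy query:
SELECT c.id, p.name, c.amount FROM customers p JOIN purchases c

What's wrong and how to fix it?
Bug: Missing join condition: each purchases row is matched to all customers rows instead of just its own

Fix: Specify the join condition linking the foreign key to the parent id

Corrected query:
SELECT c.id, p.name, c.amount FROM customers p JOIN purchases c ON c.customer_id = p.id

Result:
id | name  | amount
---+-------+-------
1  | Grace | 562.53
2  | Carol | 228.76
3  | Grace | 70.53 
4  | Grace | 183.52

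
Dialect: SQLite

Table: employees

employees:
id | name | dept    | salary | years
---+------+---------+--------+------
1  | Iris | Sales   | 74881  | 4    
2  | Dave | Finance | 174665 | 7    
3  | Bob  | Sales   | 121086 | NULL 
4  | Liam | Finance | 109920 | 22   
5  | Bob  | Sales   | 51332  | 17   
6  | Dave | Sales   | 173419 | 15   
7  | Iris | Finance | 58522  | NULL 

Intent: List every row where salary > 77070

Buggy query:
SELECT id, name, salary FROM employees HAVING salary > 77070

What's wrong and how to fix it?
Bug: This is a non-aggregate query (no GROUP BY, no aggregates), so in SQLite the HAVING clause is invalid here; a row-level condition belongs in WHERE

Fix: Replace HAVING with WHERE since the condition applies to individual rows

Corrected query:
SELECT id, name, salary FROM employees WHERE salary > 77070

Result:
id | name | salary
---+------+-------
2  | Dave | 174665
3  | Bob  | 121086
4  | Liam | 109920
6  | Dave | 173419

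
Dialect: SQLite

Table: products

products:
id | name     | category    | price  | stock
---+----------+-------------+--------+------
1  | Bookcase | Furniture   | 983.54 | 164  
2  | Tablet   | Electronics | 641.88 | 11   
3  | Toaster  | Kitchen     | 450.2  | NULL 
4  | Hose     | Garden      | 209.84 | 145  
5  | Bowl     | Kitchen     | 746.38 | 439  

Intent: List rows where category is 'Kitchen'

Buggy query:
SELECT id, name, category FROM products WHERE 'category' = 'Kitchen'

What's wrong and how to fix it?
Bug: Single quotes denote string literals in SQL; the column name is being compared as a constant string

Fix: Reference the column as category without single quotes

Corrected query:
SELECT id, name, category FROM products WHERE category = 'Kitchen'

Result:
id | name    | category
---+---------+---------
3  | Toaster | Kitchen 
5  | Bowl    | Kitchen 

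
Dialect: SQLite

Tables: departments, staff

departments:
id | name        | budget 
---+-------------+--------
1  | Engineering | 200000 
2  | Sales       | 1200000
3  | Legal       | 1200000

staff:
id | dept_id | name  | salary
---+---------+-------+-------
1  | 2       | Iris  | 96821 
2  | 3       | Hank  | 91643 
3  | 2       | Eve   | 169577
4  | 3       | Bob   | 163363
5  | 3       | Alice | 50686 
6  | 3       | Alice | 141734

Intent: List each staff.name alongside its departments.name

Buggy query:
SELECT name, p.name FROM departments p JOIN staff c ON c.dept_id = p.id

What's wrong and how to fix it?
Bug: Both tables have a 'name' column; the unqualified reference is ambiguous

Fix: Qualify the column with its table alias (c.name)

Corrected query:
SELECT c.name, p.name FROM departments p JOIN staff c ON c.dept_id = p.id

Result:
name  | name 
------+------
Iris  | Sales
Hank  | Legal
Eve   | Sales
Bob   | Legal
Alice | Legal
Alice | Legal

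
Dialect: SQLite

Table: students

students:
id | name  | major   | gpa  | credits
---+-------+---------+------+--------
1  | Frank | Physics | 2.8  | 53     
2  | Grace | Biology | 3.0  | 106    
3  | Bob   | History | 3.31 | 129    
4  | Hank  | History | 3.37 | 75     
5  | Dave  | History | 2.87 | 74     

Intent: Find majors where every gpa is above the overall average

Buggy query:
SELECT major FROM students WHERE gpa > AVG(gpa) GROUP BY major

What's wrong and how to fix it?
Bug: WHERE evaluates per row before aggregation, so AVG() is unavailable

Fix: Use a subquery for AVG and a HAVING MIN(...) filter so the condition holds for every row in the group

Corrected query:
SELECT major FROM students GROUP BY major HAVING MIN(gpa) > (SELECT AVG(gpa) FROM students)

Result:
(no rows)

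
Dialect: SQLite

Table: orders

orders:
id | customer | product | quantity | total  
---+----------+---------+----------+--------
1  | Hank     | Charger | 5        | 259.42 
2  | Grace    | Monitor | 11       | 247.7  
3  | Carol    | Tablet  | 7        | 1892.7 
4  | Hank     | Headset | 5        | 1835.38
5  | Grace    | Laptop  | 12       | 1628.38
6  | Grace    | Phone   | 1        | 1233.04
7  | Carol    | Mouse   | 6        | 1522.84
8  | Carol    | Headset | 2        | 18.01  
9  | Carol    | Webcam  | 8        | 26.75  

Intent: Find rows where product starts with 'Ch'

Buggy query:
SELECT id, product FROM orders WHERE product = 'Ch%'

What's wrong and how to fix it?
Bug: '=' compares the literal string including the % character; pattern matching needs LIKE

Fix: Replace '=' with LIKE so 'Ch%' is treated as a pattern

Corrected query:
SELECT id, product FROM orders WHERE product LIKE 'Ch%'

Result:
id | product
---+--------
1  | Charger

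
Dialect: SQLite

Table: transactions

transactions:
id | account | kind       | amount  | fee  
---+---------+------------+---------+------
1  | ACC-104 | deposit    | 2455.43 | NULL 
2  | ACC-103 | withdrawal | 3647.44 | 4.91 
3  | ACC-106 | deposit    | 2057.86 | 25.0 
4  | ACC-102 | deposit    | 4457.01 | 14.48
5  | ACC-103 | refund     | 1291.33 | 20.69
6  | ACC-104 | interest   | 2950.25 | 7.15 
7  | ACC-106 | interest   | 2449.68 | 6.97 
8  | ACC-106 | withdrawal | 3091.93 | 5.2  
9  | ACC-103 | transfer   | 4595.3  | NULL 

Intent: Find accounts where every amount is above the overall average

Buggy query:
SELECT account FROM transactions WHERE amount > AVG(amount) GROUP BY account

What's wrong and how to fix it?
Bug: AVG() is an aggregate; it can't sit directly in WHERE

Fix: Use a subquery for AVG and a HAVING MIN(...) filter so the condition holds for every row in the group

Corrected query:
SELECT account FROM transactions GROUP BY account HAVING MIN(amount) > (SELECT AVG(amount) FROM transactions)

Result:
account
-------
ACC-102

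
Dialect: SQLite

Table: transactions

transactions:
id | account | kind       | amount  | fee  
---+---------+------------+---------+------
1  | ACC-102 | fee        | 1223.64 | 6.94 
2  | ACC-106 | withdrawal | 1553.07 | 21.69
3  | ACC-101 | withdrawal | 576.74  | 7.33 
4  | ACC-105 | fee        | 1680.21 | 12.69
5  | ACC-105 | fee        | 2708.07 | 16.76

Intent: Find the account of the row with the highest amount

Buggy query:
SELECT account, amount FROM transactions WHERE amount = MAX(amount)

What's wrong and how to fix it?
Bug: MAX(amount) is an aggregate and cannot be used directly in WHERE

Fix: Wrap MAX in a scalar subquery so WHERE compares against a single value

Corrected query:
SELECT account, amount FROM transactions WHERE amount = (SELECT MAX(amount) FROM transactions)

Result:
account | amount 
--------+--------
ACC-105 | 2708.07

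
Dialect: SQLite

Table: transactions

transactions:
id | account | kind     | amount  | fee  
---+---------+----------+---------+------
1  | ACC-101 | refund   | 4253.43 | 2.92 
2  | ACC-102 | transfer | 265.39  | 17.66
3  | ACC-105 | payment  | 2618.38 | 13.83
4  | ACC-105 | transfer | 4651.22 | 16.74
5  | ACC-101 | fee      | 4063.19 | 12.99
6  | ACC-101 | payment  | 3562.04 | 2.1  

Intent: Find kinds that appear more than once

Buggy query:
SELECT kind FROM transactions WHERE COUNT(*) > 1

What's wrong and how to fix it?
Bug: WHERE can't reference COUNT(*); aggregates are computed after WHERE

Fix: Group first, then use HAVING for the count condition

Corrected query:
SELECT kind FROM transactions GROUP BY kind HAVING COUNT(*) > 1

Result:
kind    
--------
payment 
transfer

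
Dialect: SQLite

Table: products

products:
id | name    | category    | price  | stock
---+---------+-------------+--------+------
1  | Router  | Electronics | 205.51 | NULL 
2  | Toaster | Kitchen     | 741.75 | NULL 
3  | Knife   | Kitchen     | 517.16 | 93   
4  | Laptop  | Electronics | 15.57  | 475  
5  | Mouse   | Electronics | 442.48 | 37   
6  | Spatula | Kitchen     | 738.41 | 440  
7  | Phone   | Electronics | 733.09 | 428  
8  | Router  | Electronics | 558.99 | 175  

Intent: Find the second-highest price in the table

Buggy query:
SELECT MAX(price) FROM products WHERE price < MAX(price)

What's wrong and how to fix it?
Bug: MAX(price) on the right of the comparison is an aggregate-in-WHERE error

Fix: Compute the overall MAX in a subquery, then take MAX of rows below it

Corrected query:
SELECT MAX(price) FROM products WHERE price < (SELECT MAX(price) FROM products)

Result:
MAX(price)
----------
738.41    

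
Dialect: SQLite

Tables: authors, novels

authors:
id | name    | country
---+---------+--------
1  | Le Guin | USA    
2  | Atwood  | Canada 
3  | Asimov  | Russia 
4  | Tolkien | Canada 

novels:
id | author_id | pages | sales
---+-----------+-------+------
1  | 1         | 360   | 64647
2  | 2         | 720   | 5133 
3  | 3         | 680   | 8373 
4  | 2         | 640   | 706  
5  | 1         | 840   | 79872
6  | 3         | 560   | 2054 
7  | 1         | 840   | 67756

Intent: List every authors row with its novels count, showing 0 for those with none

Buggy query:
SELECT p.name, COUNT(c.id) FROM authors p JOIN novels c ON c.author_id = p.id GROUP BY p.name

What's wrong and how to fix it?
Bug: An inner join excludes parents with zero children

Fix: Use LEFT JOIN so parents without children still appear (COUNT(c.id) gives 0)

Corrected query:
SELECT p.name, COUNT(c.id) FROM authors p LEFT JOIN novels c ON c.author_id = p.id GROUP BY p.name

Result:
name    | COUNT(c.id)
--------+------------
Asimov  | 2          
Atwood  | 2          
Le Guin | 3          
Tolkien | 0          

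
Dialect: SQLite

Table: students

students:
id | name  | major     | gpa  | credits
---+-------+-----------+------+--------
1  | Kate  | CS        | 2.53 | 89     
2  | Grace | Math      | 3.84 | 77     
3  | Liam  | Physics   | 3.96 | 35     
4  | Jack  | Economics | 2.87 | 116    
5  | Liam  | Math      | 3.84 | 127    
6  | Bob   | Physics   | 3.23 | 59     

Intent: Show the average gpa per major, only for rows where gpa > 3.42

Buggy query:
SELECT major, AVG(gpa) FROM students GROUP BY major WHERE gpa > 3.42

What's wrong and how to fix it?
Bug: Row-level WHERE must come before GROUP BY in the clause order

Fix: Place WHERE between FROM and GROUP BY

Corrected query:
SELECT major, AVG(gpa) FROM students WHERE gpa > 3.42 GROUP BY major

Result:
major   | AVG(gpa)
--------+---------
Math    | 3.84    
Physics | 3.96    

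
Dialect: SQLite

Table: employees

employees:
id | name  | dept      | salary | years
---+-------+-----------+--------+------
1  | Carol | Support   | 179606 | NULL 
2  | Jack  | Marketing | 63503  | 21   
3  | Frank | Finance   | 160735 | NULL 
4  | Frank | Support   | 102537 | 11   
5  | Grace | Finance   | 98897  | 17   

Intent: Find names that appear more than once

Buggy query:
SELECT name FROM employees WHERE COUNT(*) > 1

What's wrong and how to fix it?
Bug: COUNT(*) is an aggregate and cannot be used in WHERE

Fix: GROUP BY name, then filter groups with HAVING COUNT(*) > 1

Corrected query:
SELECT name FROM employees GROUP BY name HAVING COUNT(*) > 1

Result:
name 
-----
Frank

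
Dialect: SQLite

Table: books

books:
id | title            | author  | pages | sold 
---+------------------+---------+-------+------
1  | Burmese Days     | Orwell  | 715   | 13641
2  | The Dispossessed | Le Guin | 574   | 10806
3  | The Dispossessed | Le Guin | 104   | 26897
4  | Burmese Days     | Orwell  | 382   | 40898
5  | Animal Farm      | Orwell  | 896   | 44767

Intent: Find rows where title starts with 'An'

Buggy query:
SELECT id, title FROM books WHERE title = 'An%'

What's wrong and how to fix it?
Bug: '=' compares the literal string including the % character; pattern matching needs LIKE

Fix: Use LIKE for wildcard pattern matching

Corrected query:
SELECT id, title FROM books WHERE title LIKE 'An%'

Result:
id | title      
---+------------
5  | Animal Farm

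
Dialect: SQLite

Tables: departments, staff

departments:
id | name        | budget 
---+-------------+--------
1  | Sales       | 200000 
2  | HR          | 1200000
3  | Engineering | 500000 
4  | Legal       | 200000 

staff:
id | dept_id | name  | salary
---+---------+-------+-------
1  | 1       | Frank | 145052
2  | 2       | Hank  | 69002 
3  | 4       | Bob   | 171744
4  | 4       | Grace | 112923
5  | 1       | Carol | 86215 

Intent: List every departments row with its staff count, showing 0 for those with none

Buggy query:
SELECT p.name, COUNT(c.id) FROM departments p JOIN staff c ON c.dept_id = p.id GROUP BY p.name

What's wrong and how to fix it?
Bug: An inner join excludes parents with zero children

Fix: Use LEFT JOIN so parents without children still appear (COUNT(c.id) gives 0)

Corrected query:
SELECT p.name, COUNT(c.id) FROM departments p LEFT JOIN staff c ON c.dept_id = p.id GROUP BY p.name

Result:
name        | COUNT(c.id)
------------+------------
Engineering | 0          
HR          | 1          
Legal       | 2          
Sales       | 2          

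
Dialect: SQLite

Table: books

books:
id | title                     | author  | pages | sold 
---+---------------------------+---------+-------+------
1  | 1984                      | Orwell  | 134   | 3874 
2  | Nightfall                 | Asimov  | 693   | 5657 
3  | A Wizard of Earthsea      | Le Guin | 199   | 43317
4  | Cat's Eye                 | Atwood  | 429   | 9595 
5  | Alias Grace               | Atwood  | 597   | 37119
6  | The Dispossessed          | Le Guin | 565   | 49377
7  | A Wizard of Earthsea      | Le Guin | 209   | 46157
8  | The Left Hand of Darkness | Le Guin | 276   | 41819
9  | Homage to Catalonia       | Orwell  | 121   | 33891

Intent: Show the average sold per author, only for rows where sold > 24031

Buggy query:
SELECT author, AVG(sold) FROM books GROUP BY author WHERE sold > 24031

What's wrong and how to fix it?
Bug: Row-level WHERE must come before GROUP BY in the clause order

Fix: Move the WHERE clause before GROUP BY

Corrected query:
SELECT author, AVG(sold) FROM books WHERE sold > 24031 GROUP BY author

Result:
author  | AVG(sold)
--------+----------
Atwood  | 37119    
Le Guin | 45167.5  
Orwell  | 33891    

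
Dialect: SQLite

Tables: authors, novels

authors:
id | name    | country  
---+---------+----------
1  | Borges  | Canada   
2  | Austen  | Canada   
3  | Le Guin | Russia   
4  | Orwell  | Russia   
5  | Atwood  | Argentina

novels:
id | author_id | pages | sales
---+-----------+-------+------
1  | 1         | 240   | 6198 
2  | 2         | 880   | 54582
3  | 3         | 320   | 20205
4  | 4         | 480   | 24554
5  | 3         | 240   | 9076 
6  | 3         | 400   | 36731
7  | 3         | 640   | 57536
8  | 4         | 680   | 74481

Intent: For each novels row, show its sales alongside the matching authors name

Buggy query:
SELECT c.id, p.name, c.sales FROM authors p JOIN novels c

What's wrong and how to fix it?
Bug: Missing join condition: each novels row is matched to all authors rows instead of just its own

Fix: Add ON c.author_id = p.id to the JOIN

Corrected query:
SELECT c.id, p.name, c.sales FROM authors p JOIN novels c ON c.author_id = p.id

Result:
id | name    | sales
---+---------+------
1  | Borges  | 6198 
2  | Austen  | 54582
3  | Le Guin | 20205
4  | Orwell  | 24554
5  | Le Guin | 9076 
6  | Le Guin | 36731
7  | Le Guin | 57536
8  | Orwell  | 74481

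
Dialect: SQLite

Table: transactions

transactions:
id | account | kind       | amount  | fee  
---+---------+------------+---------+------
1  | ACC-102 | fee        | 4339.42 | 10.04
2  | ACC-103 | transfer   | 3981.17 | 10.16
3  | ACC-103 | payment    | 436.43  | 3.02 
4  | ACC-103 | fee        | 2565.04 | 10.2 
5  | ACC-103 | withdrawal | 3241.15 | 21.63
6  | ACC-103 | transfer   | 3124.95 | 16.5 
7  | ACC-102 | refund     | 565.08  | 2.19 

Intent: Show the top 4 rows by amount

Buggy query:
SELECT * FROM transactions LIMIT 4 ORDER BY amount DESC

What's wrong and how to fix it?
Bug: ORDER BY cannot follow LIMIT; LIMIT is the final clause

Fix: Swap the clauses: ORDER BY first, then LIMIT

Corrected query:
SELECT * FROM transactions ORDER BY amount DESC LIMIT 4

Result:
id | account | kind       | amount  | fee  
---+---------+------------+---------+------
1  | ACC-102 | fee        | 4339.42 | 10.04
2  | ACC-103 | transfer   | 3981.17 | 10.16
5  | ACC-103 | withdrawal | 3241.15 | 21.63
6  | ACC-103 | transfer   | 3124.95 | 16.5 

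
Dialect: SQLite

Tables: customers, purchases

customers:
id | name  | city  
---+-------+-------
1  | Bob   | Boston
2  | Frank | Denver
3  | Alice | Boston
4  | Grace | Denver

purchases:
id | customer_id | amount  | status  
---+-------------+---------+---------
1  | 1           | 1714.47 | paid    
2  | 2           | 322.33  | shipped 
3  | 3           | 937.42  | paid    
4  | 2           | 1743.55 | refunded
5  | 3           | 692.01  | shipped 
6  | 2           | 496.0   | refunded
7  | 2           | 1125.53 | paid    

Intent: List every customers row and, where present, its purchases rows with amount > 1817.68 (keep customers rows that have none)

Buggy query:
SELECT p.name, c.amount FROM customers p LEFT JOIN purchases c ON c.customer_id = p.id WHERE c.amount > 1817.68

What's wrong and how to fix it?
Bug: Filtering c.amount in WHERE discards the NULL rows produced by LEFT JOIN, turning it into an inner join

Fix: Move the right-table condition into the ON clause so unmatched parents are kept

Corrected query:
SELECT p.name, c.amount FROM customers p LEFT JOIN purchases c ON c.customer_id = p.id AND c.amount > 1817.68

Result:
name  | amount
------+-------
Bob   | NULL  
Frank | NULL  
Alice | NULL  
Grace | NULL  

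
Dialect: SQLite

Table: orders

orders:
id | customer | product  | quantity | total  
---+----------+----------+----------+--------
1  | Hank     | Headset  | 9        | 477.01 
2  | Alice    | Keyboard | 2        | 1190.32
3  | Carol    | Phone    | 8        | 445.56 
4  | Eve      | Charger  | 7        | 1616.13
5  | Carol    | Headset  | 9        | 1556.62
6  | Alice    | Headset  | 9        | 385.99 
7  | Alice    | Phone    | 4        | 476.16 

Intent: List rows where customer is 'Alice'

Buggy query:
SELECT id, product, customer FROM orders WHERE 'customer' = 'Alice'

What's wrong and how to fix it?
Bug: 'customer' in single quotes is a string literal, not the column; the comparison is literal-vs-literal and never true

Fix: Remove the quotes around the column name (or use double quotes for an identifier)

Corrected query:
SELECT id, product, customer FROM orders WHERE customer = 'Alice'

Result:
id | product  | customer
---+----------+---------
2  | Keyboard | Alice   
6  | Headset  | Alice   
7  | Phone    | Alice   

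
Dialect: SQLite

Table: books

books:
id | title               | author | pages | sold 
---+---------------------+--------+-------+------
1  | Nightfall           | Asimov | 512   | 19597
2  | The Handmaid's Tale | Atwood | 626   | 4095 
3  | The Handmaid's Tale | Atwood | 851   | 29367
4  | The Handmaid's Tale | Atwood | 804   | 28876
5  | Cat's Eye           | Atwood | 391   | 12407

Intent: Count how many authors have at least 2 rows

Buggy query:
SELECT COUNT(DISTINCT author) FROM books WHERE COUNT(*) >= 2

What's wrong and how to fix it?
Bug: WHERE filters individual rows, not groups, so a group-level COUNT is invalid there

Fix: Group first with HAVING COUNT(*) >= 2, then COUNT the resulting groups

Corrected query:
SELECT COUNT(*) FROM (SELECT author FROM books GROUP BY author HAVING COUNT(*) >= 2)

Result:
COUNT(*)
--------
1       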